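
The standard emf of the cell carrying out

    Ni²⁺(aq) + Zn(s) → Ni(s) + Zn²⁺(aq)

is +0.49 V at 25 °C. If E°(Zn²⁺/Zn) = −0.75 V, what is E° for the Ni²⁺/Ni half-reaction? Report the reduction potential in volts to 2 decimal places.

In the reaction as written the Ni²⁺/Ni couple is reduced (cathode) and Zn²⁺/Zn is oxidized (anode), so E°cell = E°(Ni²⁺/Ni) − E°(Zn²⁺/Zn).
E°(Ni²⁺/Ni) = E°cell + E°(anode) = +0.49 + (−0.75) = −0.26 V.

−0.26 V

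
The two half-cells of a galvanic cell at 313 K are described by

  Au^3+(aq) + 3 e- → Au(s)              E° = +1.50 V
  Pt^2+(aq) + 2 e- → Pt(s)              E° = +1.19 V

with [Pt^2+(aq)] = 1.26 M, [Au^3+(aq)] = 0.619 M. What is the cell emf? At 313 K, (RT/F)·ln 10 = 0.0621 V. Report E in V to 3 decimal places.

+0.303 V

Au³⁺/Au is reduced (cathode, E° = +1.50 V) and Pt²⁺/Pt is oxidized (anode).
E°cell = E°cat − E°an = +1.50 − (+1.19) = +0.31 V; n = 6.
The balanced reaction is 2 Au^3+(aq) + 3 Pt(s) → 2 Au(s) + 3 Pt^2+(aq), so Q = [Pt^2+(aq)]^3 / [Au^3+(aq)]^2 = 5.22 and log Q = 0.718.
Applying E = E° − (RT ln10/nF)·log Q gives +0.31 − (0.0621/6)(0.718) = +0.303 V.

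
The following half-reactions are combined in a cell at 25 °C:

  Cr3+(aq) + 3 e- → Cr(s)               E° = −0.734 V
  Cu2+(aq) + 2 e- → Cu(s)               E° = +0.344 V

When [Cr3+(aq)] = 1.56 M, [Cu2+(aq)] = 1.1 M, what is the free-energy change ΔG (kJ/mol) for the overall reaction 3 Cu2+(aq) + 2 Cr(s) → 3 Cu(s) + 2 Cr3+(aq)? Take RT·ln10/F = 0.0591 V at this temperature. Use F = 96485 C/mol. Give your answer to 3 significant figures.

With Cu²⁺/Cu reduced at the cathode, E°cell = +0.344 − (−0.734) = +1.078 V and n = 6.
Q = [Cr3+(aq)]^2 / [Cu2+(aq)]^3 = 1.83, so log Q = 0.262 and E = +1.078 − (0.0591/6)(0.262) = +1.0754 V.
ΔG = −nFE = −(6)(96485)(+1.0754) J/mol = −623 kJ/mol.

−623 kJ/mol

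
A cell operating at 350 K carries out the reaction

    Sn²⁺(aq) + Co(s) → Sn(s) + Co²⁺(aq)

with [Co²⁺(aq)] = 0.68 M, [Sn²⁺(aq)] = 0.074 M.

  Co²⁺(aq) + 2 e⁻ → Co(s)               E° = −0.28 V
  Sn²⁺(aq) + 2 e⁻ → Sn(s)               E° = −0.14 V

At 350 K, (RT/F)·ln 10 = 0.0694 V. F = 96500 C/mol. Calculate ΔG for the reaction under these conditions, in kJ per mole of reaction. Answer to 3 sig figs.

With Sn²⁺/Sn reduced at the cathode, E°cell = −0.14 − (−0.28) = +0.14 V and n = 2.
Q = [Co²⁺(aq)] / [Sn²⁺(aq)] = 9.19, so log Q = 0.963 and E = +0.14 − (0.0694/2)(0.963) = +0.1066 V.
Finally ΔG = −nFE = −(2)(96500 C/mol)(+0.1066 V) = −20.6 kJ/mol.

−20.6 kJ/mol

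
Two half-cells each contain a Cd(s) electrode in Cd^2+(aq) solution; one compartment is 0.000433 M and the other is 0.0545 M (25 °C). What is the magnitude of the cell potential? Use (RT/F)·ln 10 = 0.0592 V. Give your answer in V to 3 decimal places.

For a concentration cell E°cell = 0, since both electrodes use the same couple.
The compartment with the higher Cd^2+(aq) concentration (0.0545 M) acts as the cathode; ions are reduced there and produced at the dilute (0.000433 M) anode.
With n = 2, Ecell = −(0.0592/2)·log([dilute]/[conc]) = −(0.0592/2)·log(0.000433/0.0545) = +0.062 V.

0.062 V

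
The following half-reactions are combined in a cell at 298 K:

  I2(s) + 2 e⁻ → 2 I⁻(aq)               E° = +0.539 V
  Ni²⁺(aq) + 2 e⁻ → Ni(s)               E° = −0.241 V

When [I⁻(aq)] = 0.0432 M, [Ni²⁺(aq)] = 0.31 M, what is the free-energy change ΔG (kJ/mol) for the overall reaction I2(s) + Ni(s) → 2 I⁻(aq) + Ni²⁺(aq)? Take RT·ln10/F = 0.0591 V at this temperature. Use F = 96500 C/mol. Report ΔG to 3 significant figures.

−169 kJ/mol

The standard cell potential is +0.539 − (−0.241) = +0.780 V, with n = 2 electrons in the balanced equation.
The reaction quotient is [I⁻(aq)]^2·[Ni²⁺(aq)] = 0.000579; by Nernst, E = +0.780 − (0.0591/2)(−3.238) = +0.8757 V.
Then ΔG = −nFE = −2 × 96500 × +0.8757 J/mol = −169 kJ/mol.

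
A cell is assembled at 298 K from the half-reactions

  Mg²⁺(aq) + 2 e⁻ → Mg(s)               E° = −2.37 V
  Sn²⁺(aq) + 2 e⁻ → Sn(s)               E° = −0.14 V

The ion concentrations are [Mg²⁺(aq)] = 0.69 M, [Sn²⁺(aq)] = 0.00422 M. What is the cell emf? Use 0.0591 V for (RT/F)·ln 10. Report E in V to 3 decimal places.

Since E°(Sn²⁺/Sn) > E°(Mg²⁺/Mg), Sn²⁺/Sn serves as the cathode.
E°cell = −0.14 − (−2.37) = +2.23 V, with n = 2 electrons transferred.
The balanced reaction is Sn²⁺(aq) + Mg(s) → Sn(s) + Mg²⁺(aq), so Q = [Mg²⁺(aq)] / [Sn²⁺(aq)] = 164 and log Q = 2.214.
By the Nernst equation, E = +2.23 − (0.0591/2)·(2.214) = +2.165 V.

+2.165 V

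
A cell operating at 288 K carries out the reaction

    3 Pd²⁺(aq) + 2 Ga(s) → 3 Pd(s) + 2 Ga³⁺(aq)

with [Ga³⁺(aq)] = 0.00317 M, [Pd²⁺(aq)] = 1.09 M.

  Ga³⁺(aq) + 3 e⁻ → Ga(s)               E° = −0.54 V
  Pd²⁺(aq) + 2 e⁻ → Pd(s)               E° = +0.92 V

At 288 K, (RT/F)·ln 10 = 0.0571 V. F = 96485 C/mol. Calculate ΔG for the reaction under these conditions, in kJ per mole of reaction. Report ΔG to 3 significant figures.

With Pd²⁺/Pd reduced at the cathode, E°cell = +0.92 − (−0.54) = +1.46 V and n = 6.
Q = [Ga³⁺(aq)]^2 / [Pd²⁺(aq)]^3 = 7.76×10^−6, so log Q = −5.110 and E = +1.46 − (0.0571/6)(−5.110) = +1.5086 V.
Finally ΔG = −nFE = −(6)(96485 C/mol)(+1.5086 V) = −873 kJ/mol.

−873 kJ/mol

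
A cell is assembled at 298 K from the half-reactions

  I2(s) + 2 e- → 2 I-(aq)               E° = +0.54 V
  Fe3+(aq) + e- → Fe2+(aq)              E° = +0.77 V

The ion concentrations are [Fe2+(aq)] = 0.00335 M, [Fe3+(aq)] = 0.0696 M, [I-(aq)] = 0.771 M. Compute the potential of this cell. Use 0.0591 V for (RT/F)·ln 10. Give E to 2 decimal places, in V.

Since E°(Fe³⁺/Fe²⁺) > E°(I₂/I⁻), Fe³⁺/Fe²⁺ serves as the cathode.
The standard potential is +0.77 − (+0.54) = +0.23 V and the balanced reaction transfers n = 2 electrons.
The balanced reaction is 2 Fe3+(aq) + 2 I-(aq) → 2 Fe2+(aq) + I2(s), so Q = [Fe2+(aq)]^2 / ([Fe3+(aq)]^2·[I-(aq)]^2) = 0.0039 and log Q = −2.409.
Applying E = E° − (RT ln10/nF)·log Q gives +0.23 − (0.0591/2)(−2.409) = +0.30 V.

+0.30 V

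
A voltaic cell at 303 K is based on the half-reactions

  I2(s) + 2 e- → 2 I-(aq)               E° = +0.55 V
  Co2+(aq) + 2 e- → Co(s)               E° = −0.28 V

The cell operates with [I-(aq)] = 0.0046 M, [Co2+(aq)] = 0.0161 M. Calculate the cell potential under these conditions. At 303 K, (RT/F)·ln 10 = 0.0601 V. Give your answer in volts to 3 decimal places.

Since E°(I₂/I⁻) > E°(Co²⁺/Co), I₂/I⁻ serves as the cathode.
E°cell = +0.55 − (−0.28) = +0.83 V, with n = 2 electrons transferred.
The balanced reaction is I2(s) + Co(s) → 2 I-(aq) + Co2+(aq), so Q = [I-(aq)]^2·[Co2+(aq)] = 3.41×10^−7 and log Q = −6.468.
By the Nernst equation, E = +0.83 − (0.0601/2)·(−6.468) = +1.024 V.

+1.024 V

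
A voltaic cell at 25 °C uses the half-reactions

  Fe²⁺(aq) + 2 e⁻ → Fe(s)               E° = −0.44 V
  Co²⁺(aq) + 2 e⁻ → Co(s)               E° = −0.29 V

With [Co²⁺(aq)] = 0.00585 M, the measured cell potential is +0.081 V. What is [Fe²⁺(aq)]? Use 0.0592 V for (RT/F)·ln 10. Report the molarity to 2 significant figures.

The Co²⁺/Co couple has the larger reduction potential, so it is the cathode: E°cell = −0.29 − (−0.44) = +0.15 V and n = 2.
Rearranging E = E° − (0.0592/n)·log Q gives log Q = 2(+0.15 − (+0.081))/0.0592 = 2.331.
For Co²⁺(aq) + Fe(s) → Co(s) + Fe²⁺(aq), the reaction quotient is Q = [Fe²⁺(aq)] / [Co²⁺(aq)].
Substituting the known concentrations and solving, log [Fe²⁺(aq)] = 0.098 and [Fe²⁺(aq)] = 1.3 M.

1.3 M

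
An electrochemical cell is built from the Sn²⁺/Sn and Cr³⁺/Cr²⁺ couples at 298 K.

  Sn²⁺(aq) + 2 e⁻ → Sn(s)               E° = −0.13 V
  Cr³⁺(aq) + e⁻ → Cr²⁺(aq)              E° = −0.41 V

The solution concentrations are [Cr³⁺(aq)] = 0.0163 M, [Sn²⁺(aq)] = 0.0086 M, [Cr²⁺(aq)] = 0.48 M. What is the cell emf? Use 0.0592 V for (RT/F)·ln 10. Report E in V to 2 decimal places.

+0.31 V

Since E°(Sn²⁺/Sn) > E°(Cr³⁺/Cr²⁺), Sn²⁺/Sn serves as the cathode.
E°cell = −0.13 − (−0.41) = +0.28 V, with n = 2 electrons transferred.
For the overall reaction Sn²⁺(aq) + 2 Cr²⁺(aq) → Sn(s) + 2 Cr³⁺(aq), Q = [Cr³⁺(aq)]^2 / ([Sn²⁺(aq)]·[Cr²⁺(aq)]^2) = 0.134, giving log Q = −0.873.
E = E° − (0.0592/n)·log Q = +0.28 − (0.0592/2)(−0.873) = +0.31 V.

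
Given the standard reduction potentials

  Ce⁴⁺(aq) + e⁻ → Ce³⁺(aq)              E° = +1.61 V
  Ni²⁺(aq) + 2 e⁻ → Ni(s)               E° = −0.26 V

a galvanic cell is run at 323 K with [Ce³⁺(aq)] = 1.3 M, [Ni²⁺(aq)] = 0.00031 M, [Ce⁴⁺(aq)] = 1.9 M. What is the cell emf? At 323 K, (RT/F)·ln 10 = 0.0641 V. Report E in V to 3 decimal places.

+1.993 V

Ce⁴⁺/Ce³⁺ is reduced (cathode, E° = +1.61 V) and Ni²⁺/Ni is oxidized (anode).
E°cell = E°cat − E°an = +1.61 − (−0.26) = +1.87 V; n = 2.
The balanced reaction is 2 Ce⁴⁺(aq) + Ni(s) → 2 Ce³⁺(aq) + Ni²⁺(aq), so Q = ([Ce³⁺(aq)]^2·[Ni²⁺(aq)]) / [Ce⁴⁺(aq)]^2 = 0.000145 and log Q = −3.838.
Applying E = E° − (RT ln10/nF)·log Q gives +1.87 − (0.0641/2)(−3.838) = +1.993 V.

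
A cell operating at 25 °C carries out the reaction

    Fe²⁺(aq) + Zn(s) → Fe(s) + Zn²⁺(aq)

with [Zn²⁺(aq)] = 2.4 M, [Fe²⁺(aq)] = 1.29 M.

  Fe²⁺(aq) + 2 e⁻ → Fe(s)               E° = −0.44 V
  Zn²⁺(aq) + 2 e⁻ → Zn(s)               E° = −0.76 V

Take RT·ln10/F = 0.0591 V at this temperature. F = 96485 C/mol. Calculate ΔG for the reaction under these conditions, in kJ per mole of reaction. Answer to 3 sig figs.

−60.2 kJ/mol

The standard cell potential is −0.44 − (−0.76) = +0.32 V, with n = 2 electrons in the balanced equation.
The reaction quotient is [Zn²⁺(aq)] / [Fe²⁺(aq)] = 1.86; by Nernst, E = +0.32 − (0.0591/2)(0.270) = +0.3120 V.
Finally ΔG = −nFE = −(2)(96485 C/mol)(+0.3120 V) = −60.2 kJ/mol.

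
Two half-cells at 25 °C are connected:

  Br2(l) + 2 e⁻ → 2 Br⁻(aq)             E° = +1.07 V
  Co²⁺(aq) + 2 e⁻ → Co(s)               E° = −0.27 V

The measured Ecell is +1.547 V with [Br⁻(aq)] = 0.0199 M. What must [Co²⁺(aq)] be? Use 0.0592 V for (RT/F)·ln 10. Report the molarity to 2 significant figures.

Br₂/Br⁻ is the cathode (higher E°); E°cell = +1.07 − (−0.27) = +1.34 V with n = 2.
From the Nernst equation, log Q = n(E° − E)/0.0592 = 2·(+1.34 − (+1.547))/0.0592 = −6.993.
Balancing electrons gives Br2(l) + Co(s) → 2 Br⁻(aq) + Co²⁺(aq); thus Q = [Br⁻(aq)]^2·[Co²⁺(aq)].
Isolating [Co²⁺(aq)] in Q = 10^{−6.993} yields log [Co²⁺(aq)] = −3.591, i.e. 0.00026 M.

0.00026 M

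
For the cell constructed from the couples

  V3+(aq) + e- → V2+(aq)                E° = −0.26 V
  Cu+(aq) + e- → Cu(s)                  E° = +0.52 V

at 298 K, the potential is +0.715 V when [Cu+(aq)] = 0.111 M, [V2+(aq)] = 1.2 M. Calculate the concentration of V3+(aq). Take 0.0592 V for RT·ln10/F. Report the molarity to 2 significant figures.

The Cu⁺/Cu couple has the larger reduction potential, so it is the cathode: E°cell = +0.52 − (−0.26) = +0.78 V and n = 1.
From the Nernst equation, log Q = n(E° − E)/0.0592 = 1·(+0.78 − (+0.715))/0.0592 = 1.098.
Balancing electrons gives Cu+(aq) + V2+(aq) → Cu(s) + V3+(aq); thus Q = [V3+(aq)] / ([Cu+(aq)]·[V2+(aq)]).
Solving for the unknown gives log [V3+(aq)] = 0.223, so [V3+(aq)] ≈ 1.7 M.

1.7 M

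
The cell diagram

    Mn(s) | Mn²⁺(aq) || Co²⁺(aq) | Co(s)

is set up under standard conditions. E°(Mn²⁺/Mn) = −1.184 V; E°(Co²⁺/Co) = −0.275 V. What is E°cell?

+0.909 V

By convention the left-hand electrode in cell notation is the anode (oxidation) and the right-hand electrode is the cathode (reduction).
E°cell = E°(right) − E°(left) = −0.275 − (−1.184) = +0.909 V.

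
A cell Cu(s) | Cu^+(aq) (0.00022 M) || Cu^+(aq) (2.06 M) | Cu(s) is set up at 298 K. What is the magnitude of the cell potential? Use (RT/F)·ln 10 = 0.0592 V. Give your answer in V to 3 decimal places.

For a concentration cell E°cell = 0, since both electrodes use the same couple.
The compartment with the higher Cu^+(aq) concentration (2.06 M) acts as the cathode; ions are reduced there and produced at the dilute (0.00022 M) anode.
With n = 1, Ecell = −(0.0592/1)·log([dilute]/[conc]) = −(0.0592/1)·log(0.00022/2.06) = +0.235 V.

0.235 V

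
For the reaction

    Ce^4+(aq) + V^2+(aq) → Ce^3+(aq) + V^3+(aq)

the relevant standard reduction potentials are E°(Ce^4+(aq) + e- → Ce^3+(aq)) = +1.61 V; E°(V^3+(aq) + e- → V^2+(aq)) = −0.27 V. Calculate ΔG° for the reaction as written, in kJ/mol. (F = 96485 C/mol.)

−181 kJ/mol

In the reaction as written Ce^4+(aq) is reduced, so the Ce⁴⁺/Ce³⁺ couple is the cathode and V³⁺/V²⁺ is the anode.
E°cell = +1.61 − (−0.27) = +1.88 V; balancing electrons gives n = 1.
ΔG° = −nFE°cell = −(1)(96485)(+1.88) J/mol = −181 kJ/mol.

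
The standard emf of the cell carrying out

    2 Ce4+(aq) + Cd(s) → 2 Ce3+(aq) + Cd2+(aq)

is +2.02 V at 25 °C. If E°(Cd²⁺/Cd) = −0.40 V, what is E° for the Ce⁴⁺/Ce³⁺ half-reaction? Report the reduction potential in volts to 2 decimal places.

+1.62 V

In the reaction as written the Ce⁴⁺/Ce³⁺ couple is reduced (cathode) and Cd²⁺/Cd is oxidized (anode), so E°cell = E°(Ce⁴⁺/Ce³⁺) − E°(Cd²⁺/Cd).
E°(Ce⁴⁺/Ce³⁺) = E°cell + E°(anode) = +2.02 + (−0.40) = +1.62 V.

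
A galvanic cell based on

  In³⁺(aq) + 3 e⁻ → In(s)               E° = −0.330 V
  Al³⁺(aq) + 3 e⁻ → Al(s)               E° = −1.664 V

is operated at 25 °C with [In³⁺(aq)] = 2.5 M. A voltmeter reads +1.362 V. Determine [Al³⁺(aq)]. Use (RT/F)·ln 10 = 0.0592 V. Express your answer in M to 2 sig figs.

0.095 M

With In³⁺/In at the cathode and Al³⁺/Al at the anode, E°cell = −0.330 − (−1.664) = +1.334 V (n = 3).
Since E = E° − (0.0592/n)·log Q, log Q = n(E° − E)/0.0592 = −1.419.
For In³⁺(aq) + Al(s) → In(s) + Al³⁺(aq), the reaction quotient is Q = [Al³⁺(aq)] / [In³⁺(aq)].
Substituting the known concentrations and solving, log [Al³⁺(aq)] = −1.021 and [Al³⁺(aq)] = 0.095 M.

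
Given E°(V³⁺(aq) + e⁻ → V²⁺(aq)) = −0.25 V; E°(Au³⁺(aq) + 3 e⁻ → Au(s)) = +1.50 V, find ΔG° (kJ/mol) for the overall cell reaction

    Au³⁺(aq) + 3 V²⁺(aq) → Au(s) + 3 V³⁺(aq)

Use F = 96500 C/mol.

−507 kJ/mol

In the reaction as written Au³⁺(aq) is reduced, so the Au³⁺/Au couple is the cathode and V³⁺/V²⁺ is the anode.
E°cell = +1.50 − (−0.25) = +1.75 V; balancing electrons gives n = 3.
ΔG° = −nFE°cell = −(3)(96500)(+1.75) J/mol = −507 kJ/mol.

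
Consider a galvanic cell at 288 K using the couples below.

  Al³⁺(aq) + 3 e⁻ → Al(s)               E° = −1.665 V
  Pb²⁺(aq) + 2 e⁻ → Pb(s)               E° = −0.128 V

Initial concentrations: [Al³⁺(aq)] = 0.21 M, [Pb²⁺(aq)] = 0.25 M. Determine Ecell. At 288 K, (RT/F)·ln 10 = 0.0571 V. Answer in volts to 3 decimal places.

The Pb²⁺/Pb couple has the more positive E°, so it is the cathode; Al³⁺/Al is the anode.
E°cell = E°cat − E°an = −0.128 − (−1.665) = +1.537 V; n = 6.
The balanced reaction is 3 Pb²⁺(aq) + 2 Al(s) → 3 Pb(s) + 2 Al³⁺(aq), so Q = [Al³⁺(aq)]^2 / [Pb²⁺(aq)]^3 = 2.82 and log Q = 0.451.
By the Nernst equation, E = +1.537 − (0.0571/6)·(0.451) = +1.533 V.

+1.533 V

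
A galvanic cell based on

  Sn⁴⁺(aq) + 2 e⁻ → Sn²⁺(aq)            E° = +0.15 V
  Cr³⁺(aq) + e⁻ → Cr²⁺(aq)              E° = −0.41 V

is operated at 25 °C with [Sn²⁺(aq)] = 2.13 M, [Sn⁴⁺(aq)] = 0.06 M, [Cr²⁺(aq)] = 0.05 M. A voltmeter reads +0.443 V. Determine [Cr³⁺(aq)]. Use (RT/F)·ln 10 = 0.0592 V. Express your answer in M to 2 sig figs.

0.79 M

Sn⁴⁺/Sn²⁺ is the cathode (higher E°); E°cell = +0.15 − (−0.41) = +0.56 V with n = 2.
Rearranging E = E° − (0.0592/n)·log Q gives log Q = 2(+0.56 − (+0.443))/0.0592 = 3.953.
The balanced reaction is Sn⁴⁺(aq) + 2 Cr²⁺(aq) → Sn²⁺(aq) + 2 Cr³⁺(aq), so Q = ([Sn²⁺(aq)]·[Cr³⁺(aq)]^2) / ([Sn⁴⁺(aq)]·[Cr²⁺(aq)]^2).
Substituting the known concentrations and solving, log [Cr³⁺(aq)] = −0.100 and [Cr³⁺(aq)] = 0.79 M.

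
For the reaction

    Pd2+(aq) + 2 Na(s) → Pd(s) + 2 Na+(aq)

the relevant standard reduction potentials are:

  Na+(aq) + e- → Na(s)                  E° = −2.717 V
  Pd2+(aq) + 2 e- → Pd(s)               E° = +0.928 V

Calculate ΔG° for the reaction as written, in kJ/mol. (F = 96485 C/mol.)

−703 kJ/mol

In the reaction as written Pd2+(aq) is reduced, so the Pd²⁺/Pd couple is the cathode and Na⁺/Na is the anode.
E°cell = +0.928 − (−2.717) = +3.645 V; balancing electrons gives n = 2.
ΔG° = −nFE°cell = −(2)(96485)(+3.645) J/mol = −703 kJ/mol.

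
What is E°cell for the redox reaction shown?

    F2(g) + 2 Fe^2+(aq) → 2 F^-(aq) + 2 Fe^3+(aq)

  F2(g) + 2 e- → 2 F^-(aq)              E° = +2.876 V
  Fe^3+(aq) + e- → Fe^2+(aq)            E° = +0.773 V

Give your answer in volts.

+2.103 V

In the reaction as written, F2(g) is reduced (cathode) and Fe^3+(aq) is produced by oxidation at the anode.
E°cell = E°(cathode) − E°(anode) = +2.876 − (+0.773) = +2.103 V.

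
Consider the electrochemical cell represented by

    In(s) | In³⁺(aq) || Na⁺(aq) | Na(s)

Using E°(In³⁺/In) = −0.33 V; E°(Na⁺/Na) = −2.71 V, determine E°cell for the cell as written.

−2.38 V

By convention the left-hand electrode in cell notation is the anode (oxidation) and the right-hand electrode is the cathode (reduction).
E°cell = E°(right) − E°(left) = −2.71 − (−0.33) = −2.38 V.
The negative sign shows that, as written, the cell would require an external voltage to drive the reaction.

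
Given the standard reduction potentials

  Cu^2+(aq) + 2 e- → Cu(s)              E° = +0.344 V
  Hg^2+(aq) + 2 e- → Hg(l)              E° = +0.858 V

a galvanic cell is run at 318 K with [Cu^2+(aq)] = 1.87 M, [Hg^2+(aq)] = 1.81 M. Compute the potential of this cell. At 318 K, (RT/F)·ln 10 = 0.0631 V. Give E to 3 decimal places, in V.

+0.514 V

Hg²⁺/Hg is reduced (cathode, E° = +0.858 V) and Cu²⁺/Cu is oxidized (anode).
E°cell = E°cat − E°an = +0.858 − (+0.344) = +0.514 V; n = 2.
For the overall reaction Hg^2+(aq) + Cu(s) → Hg(l) + Cu^2+(aq), Q = [Cu^2+(aq)] / [Hg^2+(aq)] = 1.03, giving log Q = 0.014.
By the Nernst equation, E = +0.514 − (0.0631/2)·(0.014) = +0.514 V.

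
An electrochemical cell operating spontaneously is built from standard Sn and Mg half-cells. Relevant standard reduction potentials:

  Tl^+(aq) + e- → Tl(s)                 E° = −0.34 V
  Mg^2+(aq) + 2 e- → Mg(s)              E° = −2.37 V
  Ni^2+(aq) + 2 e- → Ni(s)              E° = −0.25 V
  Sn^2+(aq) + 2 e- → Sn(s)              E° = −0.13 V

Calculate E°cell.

+2.24 V

The Sn²⁺/Sn couple has the higher E°, so Sn ion is reduced (cathode) and Mg is oxidized (anode).
E°cell = E°(cathode) − E°(anode) = −0.13 − (−2.37) = +2.24 V.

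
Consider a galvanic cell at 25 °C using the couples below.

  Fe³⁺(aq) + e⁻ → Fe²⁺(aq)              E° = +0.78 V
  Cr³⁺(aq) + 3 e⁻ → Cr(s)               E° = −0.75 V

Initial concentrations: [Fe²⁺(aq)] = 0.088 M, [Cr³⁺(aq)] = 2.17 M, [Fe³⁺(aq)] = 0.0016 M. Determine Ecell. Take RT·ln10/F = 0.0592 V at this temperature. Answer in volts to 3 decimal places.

+1.420 V

The Fe³⁺/Fe²⁺ couple has the more positive E°, so it is the cathode; Cr³⁺/Cr is the anode.
E°cell = +0.78 − (−0.75) = +1.53 V, with n = 3 electrons transferred.
The balanced reaction is 3 Fe³⁺(aq) + Cr(s) → 3 Fe²⁺(aq) + Cr³⁺(aq), so Q = ([Fe²⁺(aq)]^3·[Cr³⁺(aq)]) / [Fe³⁺(aq)]^3 = 3.61×10^5 and log Q = 5.558.
E = E° − (0.0592/n)·log Q = +1.53 − (0.0592/3)(5.558) = +1.420 V.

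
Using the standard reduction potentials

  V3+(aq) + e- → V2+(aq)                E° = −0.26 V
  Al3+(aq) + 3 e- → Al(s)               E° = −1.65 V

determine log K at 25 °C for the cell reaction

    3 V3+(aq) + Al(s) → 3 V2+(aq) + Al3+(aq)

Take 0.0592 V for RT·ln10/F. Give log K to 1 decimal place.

log K = 70.4

The V³⁺/V²⁺ couple is reduced (cathode); E°cell = −0.26 − (−1.65) = +1.39 V with n = 3.
At equilibrium E = 0, so log K = nE°cell / 0.0592 = (3)(+1.39) / 0.0592 = 70.4.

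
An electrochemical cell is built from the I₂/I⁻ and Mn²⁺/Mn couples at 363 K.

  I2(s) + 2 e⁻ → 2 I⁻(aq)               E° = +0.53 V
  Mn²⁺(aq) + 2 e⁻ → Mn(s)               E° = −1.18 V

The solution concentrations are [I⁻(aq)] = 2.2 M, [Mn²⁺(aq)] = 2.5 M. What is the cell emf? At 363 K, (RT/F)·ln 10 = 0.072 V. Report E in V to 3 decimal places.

+1.671 V

I₂/I⁻ is reduced (cathode, E° = +0.53 V) and Mn²⁺/Mn is oxidized (anode).
The standard potential is +0.53 − (−1.18) = +1.71 V and the balanced reaction transfers n = 2 electrons.
The balanced reaction is I2(s) + Mn(s) → 2 I⁻(aq) + Mn²⁺(aq), so Q = [I⁻(aq)]^2·[Mn²⁺(aq)] = 12.1 and log Q = 1.083.
Applying E = E° − (RT ln10/nF)·log Q gives +1.71 − (0.072/2)(1.083) = +1.671 V.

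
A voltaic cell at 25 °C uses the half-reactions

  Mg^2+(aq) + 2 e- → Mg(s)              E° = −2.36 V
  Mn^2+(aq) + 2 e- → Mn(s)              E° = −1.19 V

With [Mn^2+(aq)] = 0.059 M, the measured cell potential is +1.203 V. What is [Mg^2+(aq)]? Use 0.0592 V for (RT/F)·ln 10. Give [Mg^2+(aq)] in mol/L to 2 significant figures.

0.0045 M

Mn²⁺/Mn is the cathode (higher E°); E°cell = −1.19 − (−2.36) = +1.17 V with n = 2.
Since E = E° − (0.0592/n)·log Q, log Q = n(E° − E)/0.0592 = −1.115.
The balanced reaction is Mn^2+(aq) + Mg(s) → Mn(s) + Mg^2+(aq), so Q = [Mg^2+(aq)] / [Mn^2+(aq)].
Isolating [Mg^2+(aq)] in Q = 10^{−1.115} yields log [Mg^2+(aq)] = −2.344, i.e. 0.0045 M.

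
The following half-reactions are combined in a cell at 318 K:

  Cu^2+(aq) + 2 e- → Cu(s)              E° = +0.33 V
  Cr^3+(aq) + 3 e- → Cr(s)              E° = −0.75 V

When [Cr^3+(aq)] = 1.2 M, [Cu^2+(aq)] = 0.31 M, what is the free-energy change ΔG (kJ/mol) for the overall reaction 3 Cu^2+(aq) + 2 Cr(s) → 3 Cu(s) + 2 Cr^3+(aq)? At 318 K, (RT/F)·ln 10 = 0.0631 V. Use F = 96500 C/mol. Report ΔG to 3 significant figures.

−615 kJ/mol

With Cu²⁺/Cu reduced at the cathode, E°cell = +0.33 − (−0.75) = +1.08 V and n = 6.
The reaction quotient is [Cr^3+(aq)]^2 / [Cu^2+(aq)]^3 = 48.3; by Nernst, E = +1.08 − (0.0631/6)(1.684) = +1.0623 V.
Finally ΔG = −nFE = −(6)(96500 C/mol)(+1.0623 V) = −615 kJ/mol.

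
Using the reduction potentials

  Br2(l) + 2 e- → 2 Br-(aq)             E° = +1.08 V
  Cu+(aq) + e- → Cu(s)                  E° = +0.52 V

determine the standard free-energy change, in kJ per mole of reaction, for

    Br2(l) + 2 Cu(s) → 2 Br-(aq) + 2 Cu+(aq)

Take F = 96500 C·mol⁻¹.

−108 kJ/mol

In the reaction as written Br2(l) is reduced, so the Br₂/Br⁻ couple is the cathode and Cu⁺/Cu is the anode.
E°cell = +1.08 − (+0.52) = +0.56 V; balancing electrons gives n = 2.
ΔG° = −nFE°cell = −(2)(96500)(+0.56) J/mol = −108 kJ/mol.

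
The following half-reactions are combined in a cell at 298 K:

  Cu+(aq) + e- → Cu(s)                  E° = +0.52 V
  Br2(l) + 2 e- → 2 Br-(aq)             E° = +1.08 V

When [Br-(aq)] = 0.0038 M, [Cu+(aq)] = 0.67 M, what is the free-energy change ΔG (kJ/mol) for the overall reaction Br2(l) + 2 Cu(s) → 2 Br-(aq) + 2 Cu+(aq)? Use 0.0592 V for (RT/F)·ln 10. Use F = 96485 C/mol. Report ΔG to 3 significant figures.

−138 kJ/mol

The standard cell potential is +1.08 − (+0.52) = +0.56 V, with n = 2 electrons in the balanced equation.
The reaction quotient is [Br-(aq)]^2·[Cu+(aq)]^2 = 6.48×10^−6; by Nernst, E = +0.56 − (0.0592/2)(−5.188) = +0.7136 V.
Then ΔG = −nFE = −2 × 96485 × +0.7136 J/mol = −138 kJ/mol.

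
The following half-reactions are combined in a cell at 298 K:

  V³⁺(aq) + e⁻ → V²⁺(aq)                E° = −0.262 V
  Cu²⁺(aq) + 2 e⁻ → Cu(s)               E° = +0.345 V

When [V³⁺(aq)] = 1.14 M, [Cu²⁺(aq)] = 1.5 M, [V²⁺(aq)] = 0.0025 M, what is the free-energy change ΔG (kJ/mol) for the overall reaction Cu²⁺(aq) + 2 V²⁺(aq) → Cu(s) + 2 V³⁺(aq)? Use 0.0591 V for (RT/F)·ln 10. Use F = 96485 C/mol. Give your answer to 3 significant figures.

−87.8 kJ/mol

E°cell = +0.345 − (−0.262) = +0.607 V; the balanced reaction transfers n = 2 electrons.
Q = [V³⁺(aq)]^2 / ([Cu²⁺(aq)]·[V²⁺(aq)]^2) = 1.39×10^5, so log Q = 5.142 and E = +0.607 − (0.0591/2)(5.142) = +0.4551 V.
Finally ΔG = −nFE = −(2)(96485 C/mol)(+0.4551 V) = −87.8 kJ/mol.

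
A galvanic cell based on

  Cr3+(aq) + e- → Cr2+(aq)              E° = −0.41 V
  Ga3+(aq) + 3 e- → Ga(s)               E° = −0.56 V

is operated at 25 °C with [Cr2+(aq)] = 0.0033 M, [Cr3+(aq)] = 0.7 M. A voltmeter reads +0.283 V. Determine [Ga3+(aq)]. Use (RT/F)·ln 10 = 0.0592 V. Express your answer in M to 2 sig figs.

1.7 M

The Cr³⁺/Cr²⁺ couple has the larger reduction potential, so it is the cathode: E°cell = −0.41 − (−0.56) = +0.15 V and n = 3.
From the Nernst equation, log Q = n(E° − E)/0.0592 = 3·(+0.15 − (+0.283))/0.0592 = −6.740.
For 3 Cr3+(aq) + Ga(s) → 3 Cr2+(aq) + Ga3+(aq), the reaction quotient is Q = ([Cr2+(aq)]^3·[Ga3+(aq)]) / [Cr3+(aq)]^3.
Isolating [Ga3+(aq)] in Q = 10^{−6.740} yields log [Ga3+(aq)] = 0.240, i.e. 1.7 M.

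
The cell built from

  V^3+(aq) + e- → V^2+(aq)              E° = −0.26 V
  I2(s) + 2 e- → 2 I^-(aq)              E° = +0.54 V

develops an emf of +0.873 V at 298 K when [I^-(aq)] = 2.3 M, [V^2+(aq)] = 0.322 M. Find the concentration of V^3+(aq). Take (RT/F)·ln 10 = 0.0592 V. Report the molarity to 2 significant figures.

I₂/I⁻ is the cathode (higher E°); E°cell = +0.54 − (−0.26) = +0.80 V with n = 2.
Since E = E° − (0.0592/n)·log Q, log Q = n(E° − E)/0.0592 = −2.466.
The balanced reaction is I2(s) + 2 V^2+(aq) → 2 I^-(aq) + 2 V^3+(aq), so Q = ([I^-(aq)]^2·[V^3+(aq)]^2) / [V^2+(aq)]^2.
Isolating [V^3+(aq)] in Q = 10^{−2.466} yields log [V^3+(aq)] = −2.087, i.e. 0.0082 M.

0.0082 M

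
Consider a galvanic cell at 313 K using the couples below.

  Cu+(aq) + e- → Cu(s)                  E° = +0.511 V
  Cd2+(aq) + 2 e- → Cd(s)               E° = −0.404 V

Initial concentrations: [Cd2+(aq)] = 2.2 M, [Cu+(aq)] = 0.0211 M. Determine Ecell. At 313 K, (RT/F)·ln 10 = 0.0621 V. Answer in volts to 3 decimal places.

+0.800 V

Since E°(Cu⁺/Cu) > E°(Cd²⁺/Cd), Cu⁺/Cu serves as the cathode.
The standard potential is +0.511 − (−0.404) = +0.915 V and the balanced reaction transfers n = 2 electrons.
Balancing gives 2 Cu+(aq) + Cd(s) → 2 Cu(s) + Cd2+(aq); hence Q = [Cd2+(aq)] / [Cu+(aq)]^2 = 4.94×10^3 (log Q = 3.694).
E = E° − (0.0621/n)·log Q = +0.915 − (0.0621/2)(3.694) = +0.800 V.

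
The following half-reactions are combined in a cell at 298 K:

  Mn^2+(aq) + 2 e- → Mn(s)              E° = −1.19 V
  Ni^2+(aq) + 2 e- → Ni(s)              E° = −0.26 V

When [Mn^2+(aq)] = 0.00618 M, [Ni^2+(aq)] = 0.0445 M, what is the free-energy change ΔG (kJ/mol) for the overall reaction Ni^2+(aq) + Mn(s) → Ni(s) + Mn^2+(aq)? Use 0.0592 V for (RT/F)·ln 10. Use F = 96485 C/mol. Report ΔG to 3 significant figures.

The standard cell potential is −0.26 − (−1.19) = +0.93 V, with n = 2 electrons in the balanced equation.
Q = [Mn^2+(aq)] / [Ni^2+(aq)] = 0.139, so log Q = −0.857 and E = +0.93 − (0.0592/2)(−0.857) = +0.9554 V.
Finally ΔG = −nFE = −(2)(96485 C/mol)(+0.9554 V) = −184 kJ/mol.

−184 kJ/mol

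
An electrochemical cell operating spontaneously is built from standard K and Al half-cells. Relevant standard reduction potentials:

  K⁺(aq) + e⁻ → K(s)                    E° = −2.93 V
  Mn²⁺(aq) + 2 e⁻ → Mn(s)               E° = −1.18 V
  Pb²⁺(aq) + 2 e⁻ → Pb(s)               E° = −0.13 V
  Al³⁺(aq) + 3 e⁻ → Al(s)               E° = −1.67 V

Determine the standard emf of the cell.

+1.26 V

The Al³⁺/Al couple has the higher E°, so Al ion is reduced (cathode) and K is oxidized (anode).
E°cell = E°(cathode) − E°(anode) = −1.67 − (−2.93) = +1.26 V.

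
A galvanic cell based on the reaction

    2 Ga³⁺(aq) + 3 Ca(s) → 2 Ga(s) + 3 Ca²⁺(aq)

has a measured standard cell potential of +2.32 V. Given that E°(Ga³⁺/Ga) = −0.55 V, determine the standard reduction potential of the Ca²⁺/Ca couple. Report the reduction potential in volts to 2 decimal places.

−2.87 V

In the reaction as written the Ga³⁺/Ga couple is reduced (cathode) and Ca²⁺/Ca is oxidized (anode), so E°cell = E°(Ga³⁺/Ga) − E°(Ca²⁺/Ca).
E°(Ca²⁺/Ca) = E°(cathode) − E°cell = −0.55 − (+2.32) = −2.87 V.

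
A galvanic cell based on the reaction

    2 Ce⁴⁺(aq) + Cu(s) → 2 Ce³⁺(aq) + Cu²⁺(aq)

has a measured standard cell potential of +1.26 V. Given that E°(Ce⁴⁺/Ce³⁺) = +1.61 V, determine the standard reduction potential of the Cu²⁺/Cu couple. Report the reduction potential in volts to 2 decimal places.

+0.35 V

In the reaction as written the Ce⁴⁺/Ce³⁺ couple is reduced (cathode) and Cu²⁺/Cu is oxidized (anode), so E°cell = E°(Ce⁴⁺/Ce³⁺) − E°(Cu²⁺/Cu).
E°(Cu²⁺/Cu) = E°(cathode) − E°cell = +1.61 − (+1.26) = +0.35 V.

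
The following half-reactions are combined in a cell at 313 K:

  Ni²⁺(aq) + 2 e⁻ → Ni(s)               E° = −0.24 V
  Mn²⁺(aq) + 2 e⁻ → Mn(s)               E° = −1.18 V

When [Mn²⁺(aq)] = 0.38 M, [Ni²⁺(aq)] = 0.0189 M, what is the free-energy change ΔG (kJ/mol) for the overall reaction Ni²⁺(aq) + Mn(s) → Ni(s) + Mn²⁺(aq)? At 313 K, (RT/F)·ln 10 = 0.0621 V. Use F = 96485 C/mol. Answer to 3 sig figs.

E°cell = −0.24 − (−1.18) = +0.94 V; the balanced reaction transfers n = 2 electrons.
Here Q = [Mn²⁺(aq)] / [Ni²⁺(aq)] = 20.1 (log Q = 1.303), giving E = +0.94 − (0.0621/2)·(1.303) = +0.8995 V.
Then ΔG = −nFE = −2 × 96485 × +0.8995 J/mol = −174 kJ/mol.

−174 kJ/mol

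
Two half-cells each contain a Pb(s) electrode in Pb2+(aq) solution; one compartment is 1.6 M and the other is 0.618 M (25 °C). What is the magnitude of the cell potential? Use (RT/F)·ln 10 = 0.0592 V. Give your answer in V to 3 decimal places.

0.012 V

For a concentration cell E°cell = 0, since both electrodes use the same couple.
The compartment with the higher Pb2+(aq) concentration (1.6 M) acts as the cathode; ions are reduced there and produced at the dilute (0.618 M) anode.
With n = 2, Ecell = −(0.0592/2)·log([dilute]/[conc]) = −(0.0592/2)·log(0.618/1.6) = +0.012 V.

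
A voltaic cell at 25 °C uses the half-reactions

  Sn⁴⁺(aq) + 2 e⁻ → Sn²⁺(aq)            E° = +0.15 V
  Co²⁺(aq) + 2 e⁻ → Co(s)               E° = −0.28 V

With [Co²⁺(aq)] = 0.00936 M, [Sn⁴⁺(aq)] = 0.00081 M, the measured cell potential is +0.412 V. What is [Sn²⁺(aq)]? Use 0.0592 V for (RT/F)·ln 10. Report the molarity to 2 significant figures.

0.35 M

Sn⁴⁺/Sn²⁺ is the cathode (higher E°); E°cell = +0.15 − (−0.28) = +0.43 V with n = 2.
Rearranging E = E° − (0.0592/n)·log Q gives log Q = 2(+0.43 − (+0.412))/0.0592 = 0.608.
For Sn⁴⁺(aq) + Co(s) → Sn²⁺(aq) + Co²⁺(aq), the reaction quotient is Q = ([Sn²⁺(aq)]·[Co²⁺(aq)]) / [Sn⁴⁺(aq)].
Substituting the known concentrations and solving, log [Sn²⁺(aq)] = −0.455 and [Sn²⁺(aq)] = 0.35 M.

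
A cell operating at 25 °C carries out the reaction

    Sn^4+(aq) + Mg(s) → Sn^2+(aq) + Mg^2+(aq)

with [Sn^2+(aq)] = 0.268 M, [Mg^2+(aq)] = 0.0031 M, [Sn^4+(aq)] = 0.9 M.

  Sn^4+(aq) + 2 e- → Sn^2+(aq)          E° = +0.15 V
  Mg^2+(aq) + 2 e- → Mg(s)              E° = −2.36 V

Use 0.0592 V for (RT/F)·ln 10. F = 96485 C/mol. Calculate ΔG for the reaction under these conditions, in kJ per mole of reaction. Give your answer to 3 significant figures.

The standard cell potential is +0.15 − (−2.36) = +2.51 V, with n = 2 electrons in the balanced equation.
Q = ([Sn^2+(aq)]·[Mg^2+(aq)]) / [Sn^4+(aq)] = 0.000923, so log Q = −3.035 and E = +2.51 − (0.0592/2)(−3.035) = +2.5998 V.
Then ΔG = −nFE = −2 × 96485 × +2.5998 J/mol = −502 kJ/mol.

−502 kJ/mol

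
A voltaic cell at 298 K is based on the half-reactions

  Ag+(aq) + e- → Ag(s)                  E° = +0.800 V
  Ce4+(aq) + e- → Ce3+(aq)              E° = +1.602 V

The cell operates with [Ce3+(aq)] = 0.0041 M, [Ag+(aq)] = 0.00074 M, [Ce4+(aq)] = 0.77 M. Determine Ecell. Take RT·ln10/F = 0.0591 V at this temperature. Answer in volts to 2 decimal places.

+1.12 V

Ce⁴⁺/Ce³⁺ is reduced (cathode, E° = +1.602 V) and Ag⁺/Ag is oxidized (anode).
E°cell = E°cat − E°an = +1.602 − (+0.800) = +0.802 V; n = 1.
Balancing gives Ce4+(aq) + Ag(s) → Ce3+(aq) + Ag+(aq); hence Q = ([Ce3+(aq)]·[Ag+(aq)]) / [Ce4+(aq)] = 3.94×10^−6 (log Q = −5.404).
By the Nernst equation, E = +0.802 − (0.0591/1)·(−5.404) = +1.12 V.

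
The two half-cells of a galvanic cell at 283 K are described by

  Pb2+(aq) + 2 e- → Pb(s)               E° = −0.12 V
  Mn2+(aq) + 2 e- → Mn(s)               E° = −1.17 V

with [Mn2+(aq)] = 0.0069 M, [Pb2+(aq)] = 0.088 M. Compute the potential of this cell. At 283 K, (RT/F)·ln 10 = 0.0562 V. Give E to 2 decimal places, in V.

The Pb²⁺/Pb couple has the more positive E°, so it is the cathode; Mn²⁺/Mn is the anode.
The standard potential is −0.12 − (−1.17) = +1.05 V and the balanced reaction transfers n = 2 electrons.
For the overall reaction Pb2+(aq) + Mn(s) → Pb(s) + Mn2+(aq), Q = [Mn2+(aq)] / [Pb2+(aq)] = 0.0784, giving log Q = −1.106.
Applying E = E° − (RT ln10/nF)·log Q gives +1.05 − (0.0562/2)(−1.106) = +1.08 V.

+1.08 V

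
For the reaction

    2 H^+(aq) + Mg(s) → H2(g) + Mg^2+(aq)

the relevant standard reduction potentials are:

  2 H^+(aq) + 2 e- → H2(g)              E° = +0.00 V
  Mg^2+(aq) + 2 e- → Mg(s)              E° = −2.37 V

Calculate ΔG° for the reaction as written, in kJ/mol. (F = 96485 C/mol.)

−457 kJ/mol

In the reaction as written H^+(aq) is reduced, so the 2H⁺/H₂ couple is the cathode and Mg²⁺/Mg is the anode.
E°cell = +0.00 − (−2.37) = +2.37 V; balancing electrons gives n = 2.
ΔG° = −nFE°cell = −(2)(96485)(+2.37) J/mol = −457 kJ/mol.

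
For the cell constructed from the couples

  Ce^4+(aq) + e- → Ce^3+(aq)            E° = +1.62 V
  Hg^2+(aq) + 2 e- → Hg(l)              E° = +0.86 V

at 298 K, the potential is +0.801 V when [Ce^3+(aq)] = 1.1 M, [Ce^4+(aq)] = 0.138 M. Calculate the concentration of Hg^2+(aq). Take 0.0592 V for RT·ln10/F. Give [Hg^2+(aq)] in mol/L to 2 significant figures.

0.00065 M

With Ce⁴⁺/Ce³⁺ at the cathode and Hg²⁺/Hg at the anode, E°cell = +1.62 − (+0.86) = +0.76 V (n = 2).
From the Nernst equation, log Q = n(E° − E)/0.0592 = 2·(+0.76 − (+0.801))/0.0592 = −1.385.
For 2 Ce^4+(aq) + Hg(l) → 2 Ce^3+(aq) + Hg^2+(aq), the reaction quotient is Q = ([Ce^3+(aq)]^2·[Hg^2+(aq)]) / [Ce^4+(aq)]^2.
Solving for the unknown gives log [Hg^2+(aq)] = −3.188, so [Hg^2+(aq)] ≈ 0.00065 M.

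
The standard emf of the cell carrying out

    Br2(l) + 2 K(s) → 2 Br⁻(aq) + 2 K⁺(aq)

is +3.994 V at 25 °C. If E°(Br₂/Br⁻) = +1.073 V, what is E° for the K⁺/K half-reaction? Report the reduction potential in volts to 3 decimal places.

−2.921 V

In the reaction as written the Br₂/Br⁻ couple is reduced (cathode) and K⁺/K is oxidized (anode), so E°cell = E°(Br₂/Br⁻) − E°(K⁺/K).
E°(K⁺/K) = E°(cathode) − E°cell = +1.073 − (+3.994) = −2.921 V.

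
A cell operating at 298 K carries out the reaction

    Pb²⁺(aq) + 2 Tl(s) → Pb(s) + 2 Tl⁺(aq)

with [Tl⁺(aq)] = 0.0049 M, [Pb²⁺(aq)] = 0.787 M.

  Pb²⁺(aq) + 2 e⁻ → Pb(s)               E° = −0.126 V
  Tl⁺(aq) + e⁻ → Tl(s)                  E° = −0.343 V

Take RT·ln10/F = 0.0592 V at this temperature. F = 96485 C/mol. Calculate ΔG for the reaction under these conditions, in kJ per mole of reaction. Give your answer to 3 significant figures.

−67.7 kJ/mol

E°cell = −0.126 − (−0.343) = +0.217 V; the balanced reaction transfers n = 2 electrons.
Here Q = [Tl⁺(aq)]^2 / [Pb²⁺(aq)] = 3.05×10^−5 (log Q = −4.516), giving E = +0.217 − (0.0592/2)·(−4.516) = +0.3507 V.
Finally ΔG = −nFE = −(2)(96485 C/mol)(+0.3507 V) = −67.7 kJ/mol.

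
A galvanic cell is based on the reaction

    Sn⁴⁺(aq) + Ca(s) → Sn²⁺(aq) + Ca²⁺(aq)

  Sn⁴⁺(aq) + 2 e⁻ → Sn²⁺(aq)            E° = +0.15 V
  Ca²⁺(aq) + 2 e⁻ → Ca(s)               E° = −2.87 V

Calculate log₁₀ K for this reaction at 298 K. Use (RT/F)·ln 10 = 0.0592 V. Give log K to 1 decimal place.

log K = 102.0

The Sn⁴⁺/Sn²⁺ couple is reduced (cathode); E°cell = +0.15 − (−2.87) = +3.02 V with n = 2.
At equilibrium E = 0, so log K = nE°cell / 0.0592 = (2)(+3.02) / 0.0592 = 102.0.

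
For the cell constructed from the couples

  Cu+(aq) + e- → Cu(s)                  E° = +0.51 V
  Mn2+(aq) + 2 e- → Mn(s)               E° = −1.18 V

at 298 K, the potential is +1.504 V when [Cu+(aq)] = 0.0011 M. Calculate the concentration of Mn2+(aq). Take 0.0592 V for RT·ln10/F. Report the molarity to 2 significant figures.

2.3 M

The Cu⁺/Cu couple has the larger reduction potential, so it is the cathode: E°cell = +0.51 − (−1.18) = +1.69 V and n = 2.
Rearranging E = E° − (0.0592/n)·log Q gives log Q = 2(+1.69 − (+1.504))/0.0592 = 6.284.
For 2 Cu+(aq) + Mn(s) → 2 Cu(s) + Mn2+(aq), the reaction quotient is Q = [Mn2+(aq)] / [Cu+(aq)]^2.
Substituting the known concentrations and solving, log [Mn2+(aq)] = 0.367 and [Mn2+(aq)] = 2.3 M.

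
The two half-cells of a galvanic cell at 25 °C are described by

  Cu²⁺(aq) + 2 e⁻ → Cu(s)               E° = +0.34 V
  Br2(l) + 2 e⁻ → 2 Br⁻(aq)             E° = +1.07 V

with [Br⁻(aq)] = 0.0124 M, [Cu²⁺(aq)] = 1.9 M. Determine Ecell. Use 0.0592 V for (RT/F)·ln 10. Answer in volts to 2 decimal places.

+0.83 V

Since E°(Br₂/Br⁻) > E°(Cu²⁺/Cu), Br₂/Br⁻ serves as the cathode.
E°cell = +1.07 − (+0.34) = +0.73 V, with n = 2 electrons transferred.
For the overall reaction Br2(l) + Cu(s) → 2 Br⁻(aq) + Cu²⁺(aq), Q = [Br⁻(aq)]^2·[Cu²⁺(aq)] = 0.000292, giving log Q = −3.534.
Applying E = E° − (RT ln10/nF)·log Q gives +0.73 − (0.0592/2)(−3.534) = +0.83 V.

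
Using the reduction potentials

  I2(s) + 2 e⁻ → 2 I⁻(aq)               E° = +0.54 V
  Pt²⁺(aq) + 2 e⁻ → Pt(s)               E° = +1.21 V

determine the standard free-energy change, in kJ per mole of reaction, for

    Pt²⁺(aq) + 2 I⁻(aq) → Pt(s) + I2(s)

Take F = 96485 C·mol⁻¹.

In the reaction as written Pt²⁺(aq) is reduced, so the Pt²⁺/Pt couple is the cathode and I₂/I⁻ is the anode.
E°cell = +1.21 − (+0.54) = +0.67 V; balancing electrons gives n = 2.
ΔG° = −nFE°cell = −(2)(96485)(+0.67) J/mol = −129 kJ/mol.

−129 kJ/mol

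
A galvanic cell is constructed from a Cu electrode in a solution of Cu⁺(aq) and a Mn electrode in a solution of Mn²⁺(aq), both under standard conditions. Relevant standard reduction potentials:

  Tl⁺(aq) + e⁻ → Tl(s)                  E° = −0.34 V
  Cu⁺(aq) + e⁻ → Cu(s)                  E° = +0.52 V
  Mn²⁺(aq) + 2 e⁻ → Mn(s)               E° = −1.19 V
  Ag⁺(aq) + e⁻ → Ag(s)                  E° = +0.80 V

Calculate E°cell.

+1.71 V

Of the two couples in this cell, the one with the more positive reduction potential is reduced at the cathode: here that is Cu⁺/Cu (+0.52 V); Mn²⁺/Mn (−1.19 V) is the anode.
E°cell = E°(cathode) − E°(anode) = +0.52 − (−1.19) = +1.71 V.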